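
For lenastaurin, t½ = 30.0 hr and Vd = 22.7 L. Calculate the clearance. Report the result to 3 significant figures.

0.524 L/hr

k = ln 2 / t½ = ln 2 / 30.0 = 0.02310 hr⁻¹
CL = k · V = 0.02310 × 22.7 ≈ 0.524 L/hr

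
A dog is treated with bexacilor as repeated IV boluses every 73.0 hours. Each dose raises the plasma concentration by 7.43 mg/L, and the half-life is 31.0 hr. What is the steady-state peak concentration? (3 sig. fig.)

k = ln 2 / 31.0 = 0.02236 hr⁻¹
Fraction remaining after one interval: e^(−kτ) = e^(−0.02236 × 73.0) = 0.1955
R = 1 / (1 − 0.1955) = 1.243
Css,max = 7.43 × 1.243 ≈ 9.24 mg/L

9.24 mg/L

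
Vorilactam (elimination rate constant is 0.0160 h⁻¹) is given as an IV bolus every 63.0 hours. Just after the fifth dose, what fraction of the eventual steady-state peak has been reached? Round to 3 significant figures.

f_n = 1 − e^(−nkτ) = 1 − e^(−5 × 0.01600 × 63.0) = 1 − e^(−5.040) = 1 − 0.006474 ≈ 0.994

0.994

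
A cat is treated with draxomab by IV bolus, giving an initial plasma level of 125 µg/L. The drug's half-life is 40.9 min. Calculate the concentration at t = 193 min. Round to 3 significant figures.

4.75 µg/L

k = ln 2 / 40.9 = 0.01695 min⁻¹
C(t) = C₀ e^(−kt) = 125 × e^(−0.01695 × 193) = 125 × e^(−3.271) = 125 × 0.03797 ≈ 4.75 µg/L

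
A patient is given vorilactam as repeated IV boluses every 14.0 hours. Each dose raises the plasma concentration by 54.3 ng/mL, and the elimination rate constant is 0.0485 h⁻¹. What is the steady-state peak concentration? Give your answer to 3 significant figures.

Fraction remaining after one interval: e^(−kτ) = e^(−0.04850 × 14.0) = 0.5071
R = 1 / (1 − 0.5071) = 2.029
Css,max = 54.3 × 2.029 ≈ 110 ng/mL

110 ng/mL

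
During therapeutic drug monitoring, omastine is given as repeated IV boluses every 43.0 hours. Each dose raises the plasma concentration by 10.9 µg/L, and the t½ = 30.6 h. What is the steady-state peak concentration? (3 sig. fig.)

17.5 µg/L

k = ln 2 / 30.6 = 0.02265 h⁻¹
Fraction remaining after one interval: e^(−kτ) = e^(−0.02265 × 43.0) = 0.3776
R = 1 / (1 − 0.3776) = 1.607
Css,max = 10.9 × 1.607 ≈ 17.5 µg/L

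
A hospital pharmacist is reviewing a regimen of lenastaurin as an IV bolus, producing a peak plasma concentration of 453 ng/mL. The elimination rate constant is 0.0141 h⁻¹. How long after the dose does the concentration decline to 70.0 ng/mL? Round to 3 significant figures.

132 hours

C(t) = C₀ e^(−kt)  ⇒  t = ln(C₀/C) / k
t = ln(453/70.0) / 0.01410 = 1.867 / 0.01410 ≈ 132 hours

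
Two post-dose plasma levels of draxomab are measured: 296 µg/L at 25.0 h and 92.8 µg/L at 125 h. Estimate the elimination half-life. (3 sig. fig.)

k = ln(C₁/C₂) / (t₂ − t₁) = ln(296/92.8) / (125 − 25.0)
  = 1.160 / 100.0 = 0.01160 h⁻¹
t½ = ln 2 / k = ln 2 / 0.01160 ≈ 59.8 hours

59.8 hours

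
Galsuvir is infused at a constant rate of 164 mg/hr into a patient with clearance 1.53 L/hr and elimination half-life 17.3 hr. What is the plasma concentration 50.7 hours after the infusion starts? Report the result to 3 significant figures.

Css = rate / CL = 164 / 1.53 = 107.2 mg/L
k = ln 2 / 17.3 = 0.04007 hr⁻¹
C(t) = Css (1 − e^(−kt)) = 107.2 × (1 − e^(−2.031)) = 107.2 × 0.8688 ≈ 93.1 mg/L

93.1 mg/L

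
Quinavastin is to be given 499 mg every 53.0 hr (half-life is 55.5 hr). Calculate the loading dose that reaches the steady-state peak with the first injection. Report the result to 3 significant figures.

k = ln 2 / 55.5 = 0.01249 hr⁻¹
Accumulation ratio R = 1 / (1 − e^(−kτ)) = 1 / (1 − e^(−0.01249×53.0)) = 1 / (1 − 0.5159) = 2.066
Loading dose = maintenance dose × R = 499 × 2.066 ≈ 1030 mg

1030 mg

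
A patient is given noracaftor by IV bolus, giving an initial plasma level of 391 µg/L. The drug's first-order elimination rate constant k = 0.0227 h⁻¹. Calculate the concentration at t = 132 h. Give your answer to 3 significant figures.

C(t) = C₀ e^(−kt) = 391 × e^(−0.02270 × 132) = 391 × e^(−2.996) = 391 × 0.04997 ≈ 19.5 µg/L

19.5 µg/L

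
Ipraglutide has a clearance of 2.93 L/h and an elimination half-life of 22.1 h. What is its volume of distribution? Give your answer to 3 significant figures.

k = ln 2 / t½ = ln 2 / 22.1 = 0.03136 h⁻¹
V = CL / k = 2.93 / 0.03136 ≈ 93.4 L

93.4 L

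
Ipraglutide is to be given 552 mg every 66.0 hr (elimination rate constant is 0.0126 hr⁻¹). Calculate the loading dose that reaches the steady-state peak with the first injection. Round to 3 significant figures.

Accumulation ratio R = 1 / (1 − e^(−kτ)) = 1 / (1 − e^(−0.01260×66.0)) = 1 / (1 − 0.4354) = 1.771
Loading dose = maintenance dose × R = 552 × 1.771 ≈ 978 mg

978 mg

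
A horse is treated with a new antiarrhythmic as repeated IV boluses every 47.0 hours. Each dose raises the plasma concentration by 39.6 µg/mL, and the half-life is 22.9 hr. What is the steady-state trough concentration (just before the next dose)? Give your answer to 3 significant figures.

k = ln 2 / 22.9 = 0.03027 hr⁻¹
Fraction remaining after one interval: e^(−kτ) = e^(−0.03027 × 47.0) = 0.2411
R = 1 / (1 − 0.2411) = 1.318
Css,max = 39.6 × 1.318 = 52.18 µg/mL
Css,min = Css,max × e^(−kτ) = 52.18 × 0.2411 ≈ 12.6 µg/mL

12.6 µg/mL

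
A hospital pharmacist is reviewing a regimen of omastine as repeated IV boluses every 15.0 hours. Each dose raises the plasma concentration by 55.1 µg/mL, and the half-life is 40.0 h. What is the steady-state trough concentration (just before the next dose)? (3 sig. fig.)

k = ln 2 / 40.0 = 0.01733 h⁻¹
Fraction remaining after one interval: e^(−kτ) = e^(−0.01733 × 15.0) = 0.7711
R = 1 / (1 − 0.7711) = 4.369
Css,max = 55.1 × 4.369 = 240.7 µg/mL
Css,min = Css,max × e^(−kτ) = 240.7 × 0.7711 ≈ 186 µg/mL

186 µg/mL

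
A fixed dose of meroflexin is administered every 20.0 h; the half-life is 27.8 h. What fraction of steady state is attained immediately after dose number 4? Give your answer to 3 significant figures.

k = ln 2 / 27.8 = 0.02493 h⁻¹
f_n = 1 − e^(−nkτ) = 1 − e^(−4 × 0.02493 × 20.0) = 1 − e^(−1.995) = 1 − 0.1361 ≈ 0.864

0.864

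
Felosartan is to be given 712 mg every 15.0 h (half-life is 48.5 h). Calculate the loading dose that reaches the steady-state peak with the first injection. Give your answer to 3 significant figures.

k = ln 2 / 48.5 = 0.01429 h⁻¹
Accumulation ratio R = 1 / (1 − e^(−kτ)) = 1 / (1 − e^(−0.01429×15.0)) = 1 / (1 − 0.8070) = 5.183
Loading dose = maintenance dose × R = 712 × 5.183 ≈ 3690 mg

3690 mg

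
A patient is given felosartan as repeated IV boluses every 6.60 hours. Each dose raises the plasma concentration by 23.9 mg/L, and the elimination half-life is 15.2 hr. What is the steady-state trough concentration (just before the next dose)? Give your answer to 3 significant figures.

k = ln 2 / 15.2 = 0.04560 hr⁻¹
Fraction remaining after one interval: e^(−kτ) = e^(−0.04560 × 6.60) = 0.7401
R = 1 / (1 − 0.7401) = 3.848
Css,max = 23.9 × 3.848 = 91.96 mg/L
Css,min = Css,max × e^(−kτ) = 91.96 × 0.7401 ≈ 68.1 mg/L

68.1 mg/L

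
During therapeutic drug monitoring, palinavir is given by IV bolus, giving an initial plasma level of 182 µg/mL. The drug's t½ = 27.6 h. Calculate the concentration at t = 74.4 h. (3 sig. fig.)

28.1 µg/mL

k = ln 2 / 27.6 = 0.02511 h⁻¹
74.4 h is 2.696 half-lives, so C = 182 × (1/2)^2.696 = 182 × 0.1544 ≈ 28.1 µg/mL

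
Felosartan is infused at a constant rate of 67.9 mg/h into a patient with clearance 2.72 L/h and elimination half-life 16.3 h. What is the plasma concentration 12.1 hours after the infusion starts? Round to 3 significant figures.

10.0 µg/mL

Css = rate / CL = 67.9 / 2.72 = 24.96 µg/mL
k = ln 2 / 16.3 = 0.04252 h⁻¹
C(t) = Css (1 − e^(−kt)) = 24.96 × (1 − e^(−0.5145)) = 24.96 × 0.4022 ≈ 10.0 µg/mL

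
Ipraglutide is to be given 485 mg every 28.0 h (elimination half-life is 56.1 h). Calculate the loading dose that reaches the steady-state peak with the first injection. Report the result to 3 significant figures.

1660 mg

k = ln 2 / 56.1 = 0.01236 h⁻¹
Accumulation ratio R = 1 / (1 − e^(−kτ)) = 1 / (1 − e^(−0.01236×28.0)) = 1 / (1 − 0.7075) = 3.419
Loading dose = maintenance dose × R = 485 × 3.419 ≈ 1660 mg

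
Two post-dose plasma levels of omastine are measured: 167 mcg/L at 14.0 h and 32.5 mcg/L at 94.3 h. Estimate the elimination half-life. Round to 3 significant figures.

34.0 hours

k = ln(C₁/C₂) / (t₂ − t₁) = ln(167/32.5) / (94.3 − 14.0)
  = 1.637 / 80.30 = 0.02038 h⁻¹
t½ = ln 2 / k = ln 2 / 0.02038 ≈ 34.0 hours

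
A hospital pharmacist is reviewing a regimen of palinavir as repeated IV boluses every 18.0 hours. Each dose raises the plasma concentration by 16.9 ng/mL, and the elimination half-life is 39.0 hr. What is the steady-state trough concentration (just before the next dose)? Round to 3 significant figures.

k = ln 2 / 39.0 = 0.01777 hr⁻¹
Fraction remaining after one interval: e^(−kτ) = e^(−0.01777 × 18.0) = 0.7262
R = 1 / (1 − 0.7262) = 3.652
Css,max = 16.9 × 3.652 = 61.73 ng/mL
Css,min = Css,max × e^(−kτ) = 61.73 × 0.7262 ≈ 44.8 ng/mL

44.8 ng/mL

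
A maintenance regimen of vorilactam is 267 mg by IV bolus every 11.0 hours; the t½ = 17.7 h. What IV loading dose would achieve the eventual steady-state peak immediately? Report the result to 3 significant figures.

k = ln 2 / 17.7 = 0.03916 h⁻¹
Accumulation ratio R = 1 / (1 − e^(−kτ)) = 1 / (1 − e^(−0.03916×11.0)) = 1 / (1 − 0.6500) = 2.857
Loading dose = maintenance dose × R = 267 × 2.857 ≈ 763 mg

763 mg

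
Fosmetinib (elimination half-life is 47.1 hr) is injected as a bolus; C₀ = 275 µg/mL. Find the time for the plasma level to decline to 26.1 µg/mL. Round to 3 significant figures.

160 hours

k = ln 2 / 47.1 = 0.01472 hr⁻¹
C(t) = C₀ e^(−kt)  ⇒  t = ln(C₀/C) / k
t = ln(275/26.1) / 0.01472 = 2.355 / 0.01472 ≈ 160 hours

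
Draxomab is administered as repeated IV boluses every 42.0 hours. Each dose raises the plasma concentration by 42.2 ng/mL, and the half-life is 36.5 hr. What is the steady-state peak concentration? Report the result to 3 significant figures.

76.8 ng/mL

k = ln 2 / 36.5 = 0.01899 hr⁻¹
Fraction remaining after one interval: e^(−kτ) = e^(−0.01899 × 42.0) = 0.4504
R = 1 / (1 − 0.4504) = 1.820
Css,max = 42.2 × 1.820 ≈ 76.8 ng/mL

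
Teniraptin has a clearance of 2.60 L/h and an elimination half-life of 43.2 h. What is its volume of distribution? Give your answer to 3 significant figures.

k = ln 2 / t½ = ln 2 / 43.2 = 0.01605 h⁻¹
V = CL / k = 2.60 / 0.01605 ≈ 162 L

162 L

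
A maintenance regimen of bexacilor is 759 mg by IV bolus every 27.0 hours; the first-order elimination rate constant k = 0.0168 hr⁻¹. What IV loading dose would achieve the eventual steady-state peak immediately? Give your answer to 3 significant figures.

2080 mg

Accumulation ratio R = 1 / (1 − e^(−kτ)) = 1 / (1 − e^(−0.01680×27.0)) = 1 / (1 − 0.6353) = 2.742
Loading dose = maintenance dose × R = 759 × 2.742 ≈ 2080 mg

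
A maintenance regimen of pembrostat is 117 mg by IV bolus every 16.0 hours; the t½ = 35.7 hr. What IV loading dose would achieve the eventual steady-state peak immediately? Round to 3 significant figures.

438 mg

k = ln 2 / 35.7 = 0.01942 hr⁻¹
Accumulation ratio R = 1 / (1 − e^(−kτ)) = 1 / (1 − e^(−0.01942×16.0)) = 1 / (1 − 0.7330) = 3.745
Loading dose = maintenance dose × R = 117 × 3.745 ≈ 438 mg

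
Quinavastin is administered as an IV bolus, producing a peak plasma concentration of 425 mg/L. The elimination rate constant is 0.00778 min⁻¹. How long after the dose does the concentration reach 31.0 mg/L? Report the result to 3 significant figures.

337 minutes

C(t) = C₀ e^(−kt)  ⇒  t = ln(C₀/C) / k
t = ln(425/31.0) / 0.007780 = 2.618 / 0.007780 ≈ 337 minutes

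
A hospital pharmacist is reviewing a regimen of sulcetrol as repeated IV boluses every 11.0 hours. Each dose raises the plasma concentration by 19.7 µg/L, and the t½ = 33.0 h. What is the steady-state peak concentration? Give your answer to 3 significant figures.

95.5 µg/L

k = ln 2 / 33.0 = 0.02100 h⁻¹
Fraction remaining after one interval: e^(−kτ) = e^(−0.02100 × 11.0) = 0.7937
R = 1 / (1 − 0.7937) = 4.847
Css,max = 19.7 × 4.847 ≈ 95.5 µg/L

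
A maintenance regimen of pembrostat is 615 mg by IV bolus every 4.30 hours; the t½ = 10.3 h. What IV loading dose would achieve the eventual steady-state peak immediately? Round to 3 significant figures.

2450 mg

k = ln 2 / 10.3 = 0.06730 h⁻¹
Accumulation ratio R = 1 / (1 − e^(−kτ)) = 1 / (1 − e^(−0.06730×4.30)) = 1 / (1 − 0.7487) = 3.980
Loading dose = maintenance dose × R = 615 × 3.980 ≈ 2450 mg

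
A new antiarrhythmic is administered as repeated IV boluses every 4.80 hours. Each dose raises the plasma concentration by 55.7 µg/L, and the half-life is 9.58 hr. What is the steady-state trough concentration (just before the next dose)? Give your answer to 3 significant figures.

k = ln 2 / 9.58 = 0.07235 hr⁻¹
Fraction remaining after one interval: e^(−kτ) = e^(−0.07235 × 4.80) = 0.7066
R = 1 / (1 − 0.7066) = 3.408
Css,max = 55.7 × 3.408 = 189.8 µg/L
Css,min = Css,max × e^(−kτ) = 189.8 × 0.7066 ≈ 134 µg/L

134 µg/L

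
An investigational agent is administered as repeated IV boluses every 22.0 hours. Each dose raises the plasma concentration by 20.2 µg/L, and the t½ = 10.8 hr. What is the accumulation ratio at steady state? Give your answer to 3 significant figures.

k = ln 2 / 10.8 = 0.06418 hr⁻¹
Fraction remaining after one interval: e^(−kτ) = e^(−0.06418 × 22.0) = 0.2437
R = 1 / (1 − 0.2437) = 1 / 0.7563 ≈ 1.32

1.32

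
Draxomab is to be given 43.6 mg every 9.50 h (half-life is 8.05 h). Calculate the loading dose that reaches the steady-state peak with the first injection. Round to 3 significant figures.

78.0 mg

k = ln 2 / 8.05 = 0.08611 h⁻¹
Accumulation ratio R = 1 / (1 − e^(−kτ)) = 1 / (1 − e^(−0.08611×9.50)) = 1 / (1 − 0.4413) = 1.790
Loading dose = maintenance dose × R = 43.6 × 1.790 ≈ 78.0 mg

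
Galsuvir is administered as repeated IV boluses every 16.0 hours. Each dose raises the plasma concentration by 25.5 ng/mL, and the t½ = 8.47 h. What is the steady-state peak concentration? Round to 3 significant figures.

34.9 ng/mL

k = ln 2 / 8.47 = 0.08184 h⁻¹
Fraction remaining after one interval: e^(−kτ) = e^(−0.08184 × 16.0) = 0.2700
R = 1 / (1 − 0.2700) = 1.370
Css,max = 25.5 × 1.370 ≈ 34.9 ng/mL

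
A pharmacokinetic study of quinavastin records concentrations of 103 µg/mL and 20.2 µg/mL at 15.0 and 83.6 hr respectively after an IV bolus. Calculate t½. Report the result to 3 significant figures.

k = ln(C₁/C₂) / (t₂ − t₁) = ln(103/20.2) / (83.6 − 15.0)
  = 1.629 / 68.60 = 0.02375 hr⁻¹
t½ = ln 2 / k = ln 2 / 0.02375 ≈ 29.2 hours

29.2 hours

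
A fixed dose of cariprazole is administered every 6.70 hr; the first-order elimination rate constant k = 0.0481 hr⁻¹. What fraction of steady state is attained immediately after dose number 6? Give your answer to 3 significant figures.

0.855

f_n = 1 − e^(−nkτ) = 1 − e^(−6 × 0.04810 × 6.70) = 1 − e^(−1.934) = 1 − 0.1446 ≈ 0.855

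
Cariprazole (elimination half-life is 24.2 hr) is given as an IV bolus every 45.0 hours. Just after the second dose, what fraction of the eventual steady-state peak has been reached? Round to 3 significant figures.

0.924

k = ln 2 / 24.2 = 0.02864 hr⁻¹
f_n = 1 − e^(−nkτ) = 1 − e^(−2 × 0.02864 × 45.0) = 1 − e^(−2.578) = 1 − 0.07594 ≈ 0.924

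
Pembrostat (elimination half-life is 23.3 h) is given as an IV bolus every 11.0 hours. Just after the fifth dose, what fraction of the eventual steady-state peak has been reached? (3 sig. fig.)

k = ln 2 / 23.3 = 0.02975 h⁻¹
f_n = 1 − e^(−nkτ) = 1 − e^(−5 × 0.02975 × 11.0) = 1 − e^(−1.636) = 1 − 0.1947 ≈ 0.805

0.805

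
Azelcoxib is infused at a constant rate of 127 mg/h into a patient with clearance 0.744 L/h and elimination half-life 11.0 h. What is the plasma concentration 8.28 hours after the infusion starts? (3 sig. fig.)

Css = rate / CL = 127 / 0.744 = 170.7 mg/L
k = ln 2 / 11.0 = 0.06301 h⁻¹
C(t) = Css (1 − e^(−kt)) = 170.7 × (1 − e^(−0.5218)) = 170.7 × 0.4065 ≈ 69.4 mg/L

69.4 mg/L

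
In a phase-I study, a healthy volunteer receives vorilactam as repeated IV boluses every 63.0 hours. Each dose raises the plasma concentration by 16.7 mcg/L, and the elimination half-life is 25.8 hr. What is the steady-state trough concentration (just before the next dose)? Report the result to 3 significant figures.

3.77 mcg/L

k = ln 2 / 25.8 = 0.02687 hr⁻¹
Fraction remaining after one interval: e^(−kτ) = e^(−0.02687 × 63.0) = 0.1840
R = 1 / (1 − 0.1840) = 1.226
Css,max = 16.7 × 1.226 = 20.47 mcg/L
Css,min = Css,max × e^(−kτ) = 20.47 × 0.1840 ≈ 3.77 mcg/L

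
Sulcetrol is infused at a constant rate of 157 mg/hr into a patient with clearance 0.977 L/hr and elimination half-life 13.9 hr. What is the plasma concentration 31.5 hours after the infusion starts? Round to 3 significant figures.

Css = rate / CL = 157 / 0.977 = 160.7 mg/L
k = ln 2 / 13.9 = 0.04987 hr⁻¹
C(t) = Css (1 − e^(−kt)) = 160.7 × (1 − e^(−1.571)) = 160.7 × 0.7921 ≈ 127 mg/L

127 mg/L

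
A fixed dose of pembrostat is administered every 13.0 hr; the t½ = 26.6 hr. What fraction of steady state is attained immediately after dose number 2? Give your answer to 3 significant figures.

k = ln 2 / 26.6 = 0.02606 hr⁻¹
f_n = 1 − e^(−nkτ) = 1 − e^(−2 × 0.02606 × 13.0) = 1 − e^(−0.6775) = 1 − 0.5079 ≈ 0.492

0.492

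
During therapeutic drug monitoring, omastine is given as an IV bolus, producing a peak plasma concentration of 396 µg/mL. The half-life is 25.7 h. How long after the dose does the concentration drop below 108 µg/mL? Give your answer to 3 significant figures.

k = ln 2 / 25.7 = 0.02697 h⁻¹
C(t) = C₀ e^(−kt)  ⇒  t = ln(C₀/C) / k
t = ln(396/108) / 0.02697 = 1.299 / 0.02697 ≈ 48.2 hours

48.2 hours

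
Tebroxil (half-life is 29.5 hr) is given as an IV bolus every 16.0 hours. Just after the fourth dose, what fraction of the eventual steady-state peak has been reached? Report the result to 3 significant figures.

k = ln 2 / 29.5 = 0.02350 hr⁻¹
f_n = 1 − e^(−nkτ) = 1 − e^(−4 × 0.02350 × 16.0) = 1 − e^(−1.504) = 1 − 0.2223 ≈ 0.778

0.778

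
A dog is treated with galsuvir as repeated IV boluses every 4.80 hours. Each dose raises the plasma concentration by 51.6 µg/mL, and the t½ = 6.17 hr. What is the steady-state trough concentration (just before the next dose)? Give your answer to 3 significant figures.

k = ln 2 / 6.17 = 0.1123 hr⁻¹
Fraction remaining after one interval: e^(−kτ) = e^(−0.1123 × 4.80) = 0.5832
R = 1 / (1 − 0.5832) = 2.399
Css,max = 51.6 × 2.399 = 123.8 µg/mL
Css,min = Css,max × e^(−kτ) = 123.8 × 0.5832 ≈ 72.2 µg/mL

72.2 µg/mL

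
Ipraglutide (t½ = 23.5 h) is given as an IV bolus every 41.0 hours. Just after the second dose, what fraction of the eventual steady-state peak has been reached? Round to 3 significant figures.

0.911

k = ln 2 / 23.5 = 0.02950 h⁻¹
f_n = 1 − e^(−nkτ) = 1 − e^(−2 × 0.02950 × 41.0) = 1 − e^(−2.419) = 1 − 0.08904 ≈ 0.911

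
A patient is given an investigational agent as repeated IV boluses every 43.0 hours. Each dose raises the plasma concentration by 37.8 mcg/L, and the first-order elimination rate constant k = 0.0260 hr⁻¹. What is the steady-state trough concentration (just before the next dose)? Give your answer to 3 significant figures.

Fraction remaining after one interval: e^(−kτ) = e^(−0.02600 × 43.0) = 0.3269
R = 1 / (1 − 0.3269) = 1.486
Css,max = 37.8 × 1.486 = 56.16 mcg/L
Css,min = Css,max × e^(−kτ) = 56.16 × 0.3269 ≈ 18.4 mcg/L

18.4 mcg/L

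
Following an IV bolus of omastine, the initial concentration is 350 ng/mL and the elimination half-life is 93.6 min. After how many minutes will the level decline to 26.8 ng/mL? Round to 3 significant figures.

k = ln 2 / 93.6 = 0.007405 min⁻¹
C(t) = C₀ e^(−kt)  ⇒  t = ln(C₀/C) / k
t = ln(350/26.8) / 0.007405 = 2.570 / 0.007405 ≈ 347 minutes

347 minutes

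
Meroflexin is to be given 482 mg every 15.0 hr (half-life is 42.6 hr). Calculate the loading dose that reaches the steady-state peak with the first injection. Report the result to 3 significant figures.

k = ln 2 / 42.6 = 0.01627 hr⁻¹
Accumulation ratio R = 1 / (1 − e^(−kτ)) = 1 / (1 − e^(−0.01627×15.0)) = 1 / (1 − 0.7834) = 4.618
Loading dose = maintenance dose × R = 482 × 4.618 ≈ 2230 mg

2230 mg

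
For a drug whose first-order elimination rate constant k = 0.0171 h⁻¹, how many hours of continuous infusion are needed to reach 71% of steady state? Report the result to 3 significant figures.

f = 1 − e^(−kt)  ⇒  t = −ln(1 − f) / k
t = −ln(1 − 0.71) / 0.01710 = 1.238 / 0.01710 ≈ 72.4 hours

72.4 hours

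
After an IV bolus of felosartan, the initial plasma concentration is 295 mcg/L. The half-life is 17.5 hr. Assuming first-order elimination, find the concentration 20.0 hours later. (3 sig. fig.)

k = ln 2 / 17.5 = 0.03961 hr⁻¹
20.0 hr is 1.143 half-lives, so C = 295 × (1/2)^1.143 = 295 × 0.4529 ≈ 134 mcg/L

134 mcg/L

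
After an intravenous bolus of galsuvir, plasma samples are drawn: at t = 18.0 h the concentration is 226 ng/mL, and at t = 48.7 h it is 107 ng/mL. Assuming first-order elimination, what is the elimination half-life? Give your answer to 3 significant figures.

28.5 hours

k = ln(C₁/C₂) / (t₂ − t₁) = ln(226/107) / (48.7 − 18.0)
  = 0.7477 / 30.70 = 0.02436 h⁻¹
t½ = ln 2 / k = ln 2 / 0.02436 ≈ 28.5 hours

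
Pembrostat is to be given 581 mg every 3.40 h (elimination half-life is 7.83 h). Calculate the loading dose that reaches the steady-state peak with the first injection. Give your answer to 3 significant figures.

2240 mg

k = ln 2 / 7.83 = 0.08852 h⁻¹
Accumulation ratio R = 1 / (1 − e^(−kτ)) = 1 / (1 − e^(−0.08852×3.40)) = 1 / (1 − 0.7401) = 3.847
Loading dose = maintenance dose × R = 581 × 3.847 ≈ 2240 mg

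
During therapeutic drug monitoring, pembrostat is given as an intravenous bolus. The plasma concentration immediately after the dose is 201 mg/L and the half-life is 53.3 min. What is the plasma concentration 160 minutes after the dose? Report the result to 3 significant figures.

25.1 mg/L

k = ln 2 / 53.3 = 0.01300 min⁻¹
160 min is 3.002 half-lives, so C = 201 × (1/2)^3.002 = 201 × 0.1248 ≈ 25.1 mg/L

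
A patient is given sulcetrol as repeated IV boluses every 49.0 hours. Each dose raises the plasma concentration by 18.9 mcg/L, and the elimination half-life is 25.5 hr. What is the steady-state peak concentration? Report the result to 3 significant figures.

k = ln 2 / 25.5 = 0.02718 hr⁻¹
Fraction remaining after one interval: e^(−kτ) = e^(−0.02718 × 49.0) = 0.2640
R = 1 / (1 − 0.2640) = 1.359
Css,max = 18.9 × 1.359 ≈ 25.7 mcg/L

25.7 mcg/L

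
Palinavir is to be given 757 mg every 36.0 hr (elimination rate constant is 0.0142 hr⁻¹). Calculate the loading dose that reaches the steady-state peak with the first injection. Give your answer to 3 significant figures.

1890 mg

Accumulation ratio R = 1 / (1 − e^(−kτ)) = 1 / (1 − e^(−0.01420×36.0)) = 1 / (1 − 0.5998) = 2.499
Loading dose = maintenance dose × R = 757 × 2.499 ≈ 1890 mg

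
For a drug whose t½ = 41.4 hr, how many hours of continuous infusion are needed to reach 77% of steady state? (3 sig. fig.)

87.8 hours

k = ln 2 / 41.4 = 0.01674 hr⁻¹
f = 1 − e^(−kt)  ⇒  t = −ln(1 − f) / k
t = −ln(1 − 0.77) / 0.01674 = 1.470 / 0.01674 ≈ 87.8 hours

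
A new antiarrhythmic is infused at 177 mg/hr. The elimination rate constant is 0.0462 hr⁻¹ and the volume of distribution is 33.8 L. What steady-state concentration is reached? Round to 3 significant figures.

113 µg/mL

CL = k · V = 0.0462 × 33.8 = 1.562 L/hr
Css = rate / CL = 177 / 1.562 ≈ 113 µg/mL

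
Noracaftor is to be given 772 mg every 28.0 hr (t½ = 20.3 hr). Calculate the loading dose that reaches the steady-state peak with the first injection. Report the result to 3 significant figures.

1250 mg

k = ln 2 / 20.3 = 0.03415 hr⁻¹
Accumulation ratio R = 1 / (1 − e^(−kτ)) = 1 / (1 − e^(−0.03415×28.0)) = 1 / (1 − 0.3844) = 1.624
Loading dose = maintenance dose × R = 772 × 1.624 ≈ 1250 mg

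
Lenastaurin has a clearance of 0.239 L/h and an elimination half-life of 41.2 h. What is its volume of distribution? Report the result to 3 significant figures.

k = ln 2 / t½ = ln 2 / 41.2 = 0.01682 h⁻¹
V = CL / k = 0.239 / 0.01682 ≈ 14.2 L

14.2 L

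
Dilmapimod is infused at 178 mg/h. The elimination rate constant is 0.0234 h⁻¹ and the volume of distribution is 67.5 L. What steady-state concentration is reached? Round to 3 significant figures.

CL = k · V = 0.0234 × 67.5 = 1.580 L/h
Css = rate / CL = 178 / 1.580 ≈ 113 µg/mL

113 µg/mL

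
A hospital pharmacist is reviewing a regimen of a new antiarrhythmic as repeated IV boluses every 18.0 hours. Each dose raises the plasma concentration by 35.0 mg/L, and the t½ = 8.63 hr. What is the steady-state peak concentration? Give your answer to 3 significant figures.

45.8 mg/L

k = ln 2 / 8.63 = 0.08032 hr⁻¹
Fraction remaining after one interval: e^(−kτ) = e^(−0.08032 × 18.0) = 0.2356
R = 1 / (1 − 0.2356) = 1.308
Css,max = 35.0 × 1.308 ≈ 45.8 mg/L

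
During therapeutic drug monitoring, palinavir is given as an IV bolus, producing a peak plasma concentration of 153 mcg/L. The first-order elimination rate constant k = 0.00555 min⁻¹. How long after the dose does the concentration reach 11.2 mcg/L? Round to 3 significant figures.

C(t) = C₀ e^(−kt)  ⇒  t = ln(C₀/C) / k
t = ln(153/11.2) / 0.005550 = 2.615 / 0.005550 ≈ 471 minutes

471 minutes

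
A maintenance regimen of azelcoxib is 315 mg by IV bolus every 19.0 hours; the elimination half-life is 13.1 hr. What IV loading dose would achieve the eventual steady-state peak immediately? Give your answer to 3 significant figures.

497 mg

k = ln 2 / 13.1 = 0.05291 hr⁻¹
Accumulation ratio R = 1 / (1 − e^(−kτ)) = 1 / (1 − e^(−0.05291×19.0)) = 1 / (1 − 0.3659) = 1.577
Loading dose = maintenance dose × R = 315 × 1.577 ≈ 497 mg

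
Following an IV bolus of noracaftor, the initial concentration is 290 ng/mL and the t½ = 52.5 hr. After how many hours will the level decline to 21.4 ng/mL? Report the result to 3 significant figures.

197 hours

k = ln 2 / 52.5 = 0.01320 hr⁻¹
C(t) = C₀ e^(−kt)  ⇒  t = ln(C₀/C) / k
t = ln(290/21.4) / 0.01320 = 2.606 / 0.01320 ≈ 197 hours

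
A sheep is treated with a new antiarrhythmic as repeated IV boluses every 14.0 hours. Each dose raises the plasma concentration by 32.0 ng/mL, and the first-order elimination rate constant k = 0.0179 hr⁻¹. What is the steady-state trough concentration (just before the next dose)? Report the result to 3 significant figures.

Fraction remaining after one interval: e^(−kτ) = e^(−0.01790 × 14.0) = 0.7783
R = 1 / (1 − 0.7783) = 4.511
Css,max = 32.0 × 4.511 = 144.4 ng/mL
Css,min = Css,max × e^(−kτ) = 144.4 × 0.7783 ≈ 112 ng/mL

112 ng/mL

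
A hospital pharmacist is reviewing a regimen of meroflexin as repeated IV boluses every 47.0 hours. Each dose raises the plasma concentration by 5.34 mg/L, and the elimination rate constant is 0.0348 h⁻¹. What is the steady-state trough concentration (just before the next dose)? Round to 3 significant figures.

1.29 mg/L

Fraction remaining after one interval: e^(−kτ) = e^(−0.03480 × 47.0) = 0.1948
R = 1 / (1 − 0.1948) = 1.242
Css,max = 5.34 × 1.242 = 6.632 mg/L
Css,min = Css,max × e^(−kτ) = 6.632 × 0.1948 ≈ 1.29 mg/L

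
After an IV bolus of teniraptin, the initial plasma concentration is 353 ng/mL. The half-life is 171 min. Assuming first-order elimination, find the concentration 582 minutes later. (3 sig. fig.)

k = ln 2 / 171 = 0.004053 min⁻¹
C(t) = C₀ e^(−kt) = 353 × e^(−0.004053 × 582) = 353 × e^(−2.359) = 353 × 0.09450 ≈ 33.4 ng/mL

33.4 ng/mL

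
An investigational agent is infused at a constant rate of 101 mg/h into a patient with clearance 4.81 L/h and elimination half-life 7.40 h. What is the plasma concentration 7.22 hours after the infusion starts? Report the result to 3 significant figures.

Css = rate / CL = 101 / 4.81 = 21.00 mg/L
k = ln 2 / 7.40 = 0.09367 h⁻¹
C(t) = Css (1 − e^(−kt)) = 21.00 × (1 − e^(−0.6763)) = 21.00 × 0.4915 ≈ 10.3 mg/L

10.3 mg/L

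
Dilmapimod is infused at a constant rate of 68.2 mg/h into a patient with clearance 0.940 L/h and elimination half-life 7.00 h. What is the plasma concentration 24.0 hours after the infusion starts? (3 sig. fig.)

65.8 mg/L

Css = rate / CL = 68.2 / 0.940 = 72.55 mg/L
k = ln 2 / 7.00 = 0.09902 h⁻¹
C(t) = Css (1 − e^(−kt)) = 72.55 × (1 − e^(−2.377)) = 72.55 × 0.9071 ≈ 65.8 mg/L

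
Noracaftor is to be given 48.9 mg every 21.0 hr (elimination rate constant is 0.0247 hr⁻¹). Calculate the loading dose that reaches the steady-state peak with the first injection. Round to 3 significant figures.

121 mg

Accumulation ratio R = 1 / (1 − e^(−kτ)) = 1 / (1 − e^(−0.02470×21.0)) = 1 / (1 − 0.5953) = 2.471
Loading dose = maintenance dose × R = 48.9 × 2.471 ≈ 121 mg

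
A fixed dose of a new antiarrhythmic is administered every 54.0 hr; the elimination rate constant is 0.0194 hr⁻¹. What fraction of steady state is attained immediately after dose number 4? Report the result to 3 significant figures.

f_n = 1 − e^(−nkτ) = 1 − e^(−4 × 0.01940 × 54.0) = 1 − e^(−4.190) = 1 − 0.01514 ≈ 0.985

0.985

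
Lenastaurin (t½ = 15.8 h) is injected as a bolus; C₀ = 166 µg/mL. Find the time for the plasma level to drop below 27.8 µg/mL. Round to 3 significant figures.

k = ln 2 / 15.8 = 0.04387 h⁻¹
C(t) = C₀ e^(−kt)  ⇒  t = ln(C₀/C) / k
t = ln(166/27.8) / 0.04387 = 1.787 / 0.04387 ≈ 40.7 hours

40.7 hours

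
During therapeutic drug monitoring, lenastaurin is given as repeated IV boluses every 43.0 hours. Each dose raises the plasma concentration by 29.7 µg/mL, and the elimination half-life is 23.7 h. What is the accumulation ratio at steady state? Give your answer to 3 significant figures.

1.40

k = ln 2 / 23.7 = 0.02925 h⁻¹
Fraction remaining after one interval: e^(−kτ) = e^(−0.02925 × 43.0) = 0.2843
R = 1 / (1 − 0.2843) = 1 / 0.7157 ≈ 1.40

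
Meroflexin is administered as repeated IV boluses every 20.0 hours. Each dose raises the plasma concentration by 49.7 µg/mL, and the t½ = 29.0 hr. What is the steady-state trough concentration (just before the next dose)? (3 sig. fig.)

k = ln 2 / 29.0 = 0.02390 hr⁻¹
Fraction remaining after one interval: e^(−kτ) = e^(−0.02390 × 20.0) = 0.6200
R = 1 / (1 − 0.6200) = 2.632
Css,max = 49.7 × 2.632 = 130.8 µg/mL
Css,min = Css,max × e^(−kτ) = 130.8 × 0.6200 ≈ 81.1 µg/mL

81.1 µg/mL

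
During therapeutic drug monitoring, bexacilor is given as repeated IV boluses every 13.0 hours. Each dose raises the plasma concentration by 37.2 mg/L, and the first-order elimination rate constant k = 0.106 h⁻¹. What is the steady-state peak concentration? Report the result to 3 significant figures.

Fraction remaining after one interval: e^(−kτ) = e^(−0.1060 × 13.0) = 0.2521
R = 1 / (1 − 0.2521) = 1.337
Css,max = 37.2 × 1.337 ≈ 49.7 mg/L

49.7 mg/L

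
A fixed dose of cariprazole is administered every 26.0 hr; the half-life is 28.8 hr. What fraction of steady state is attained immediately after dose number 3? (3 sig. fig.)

k = ln 2 / 28.8 = 0.02407 hr⁻¹
f_n = 1 − e^(−nkτ) = 1 − e^(−3 × 0.02407 × 26.0) = 1 − e^(−1.877) = 1 − 0.1530 ≈ 0.847

0.847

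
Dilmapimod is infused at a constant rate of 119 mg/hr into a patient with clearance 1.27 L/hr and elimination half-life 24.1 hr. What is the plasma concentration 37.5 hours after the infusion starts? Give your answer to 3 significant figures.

61.8 µg/mL

Css = rate / CL = 119 / 1.27 = 93.70 µg/mL
k = ln 2 / 24.1 = 0.02876 hr⁻¹
C(t) = Css (1 − e^(−kt)) = 93.70 × (1 − e^(−1.079)) = 93.70 × 0.6599 ≈ 61.8 µg/mL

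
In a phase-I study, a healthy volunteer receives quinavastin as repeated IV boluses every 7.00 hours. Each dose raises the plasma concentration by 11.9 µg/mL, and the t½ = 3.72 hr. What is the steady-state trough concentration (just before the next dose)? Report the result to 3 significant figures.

4.43 µg/mL

k = ln 2 / 3.72 = 0.1863 hr⁻¹
Fraction remaining after one interval: e^(−kτ) = e^(−0.1863 × 7.00) = 0.2714
R = 1 / (1 − 0.2714) = 1.372
Css,max = 11.9 × 1.372 = 16.33 µg/mL
Css,min = Css,max × e^(−kτ) = 16.33 × 0.2714 ≈ 4.43 µg/mL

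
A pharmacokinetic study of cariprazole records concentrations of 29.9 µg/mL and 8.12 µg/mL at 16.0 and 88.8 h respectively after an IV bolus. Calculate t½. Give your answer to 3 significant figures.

38.7 hours

k = ln(C₁/C₂) / (t₂ − t₁) = ln(29.9/8.12) / (88.8 − 16.0)
  = 1.304 / 72.80 = 0.01791 h⁻¹
t½ = ln 2 / k = ln 2 / 0.01791 ≈ 38.7 hours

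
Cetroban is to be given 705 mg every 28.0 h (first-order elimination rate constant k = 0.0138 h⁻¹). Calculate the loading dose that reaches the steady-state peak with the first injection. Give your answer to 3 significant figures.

2200 mg

Accumulation ratio R = 1 / (1 − e^(−kτ)) = 1 / (1 − e^(−0.01380×28.0)) = 1 / (1 − 0.6795) = 3.120
Loading dose = maintenance dose × R = 705 × 3.120 ≈ 2200 mg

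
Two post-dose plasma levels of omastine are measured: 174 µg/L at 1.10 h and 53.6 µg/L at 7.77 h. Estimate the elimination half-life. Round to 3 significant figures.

3.93 hours

k = ln(C₁/C₂) / (t₂ − t₁) = ln(174/53.6) / (7.77 − 1.10)
  = 1.178 / 6.670 = 0.1765 h⁻¹
t½ = ln 2 / k = ln 2 / 0.1765 ≈ 3.93 hours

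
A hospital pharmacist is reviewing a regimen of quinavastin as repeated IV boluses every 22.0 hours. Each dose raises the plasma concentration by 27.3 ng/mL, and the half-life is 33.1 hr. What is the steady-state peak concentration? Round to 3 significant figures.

74.0 ng/mL

k = ln 2 / 33.1 = 0.02094 hr⁻¹
Fraction remaining after one interval: e^(−kτ) = e^(−0.02094 × 22.0) = 0.6308
R = 1 / (1 − 0.6308) = 2.709
Css,max = 27.3 × 2.709 ≈ 74.0 ng/mL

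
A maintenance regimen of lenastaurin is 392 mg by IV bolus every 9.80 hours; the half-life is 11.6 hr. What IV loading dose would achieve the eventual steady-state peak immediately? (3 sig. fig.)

884 mg

k = ln 2 / 11.6 = 0.05975 hr⁻¹
Accumulation ratio R = 1 / (1 − e^(−kτ)) = 1 / (1 − e^(−0.05975×9.80)) = 1 / (1 − 0.5568) = 2.256
Loading dose = maintenance dose × R = 392 × 2.256 ≈ 884 mg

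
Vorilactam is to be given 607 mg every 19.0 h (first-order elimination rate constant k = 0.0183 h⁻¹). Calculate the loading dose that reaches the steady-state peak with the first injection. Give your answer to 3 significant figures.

2070 mg

Accumulation ratio R = 1 / (1 − e^(−kτ)) = 1 / (1 − e^(−0.01830×19.0)) = 1 / (1 − 0.7063) = 3.405
Loading dose = maintenance dose × R = 607 × 3.405 ≈ 2070 mg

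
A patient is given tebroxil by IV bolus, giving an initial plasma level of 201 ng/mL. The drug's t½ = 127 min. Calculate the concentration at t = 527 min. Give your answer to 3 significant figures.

k = ln 2 / 127 = 0.005458 min⁻¹
527 min is 4.150 half-lives, so C = 201 × (1/2)^4.150 = 201 × 0.05634 ≈ 11.3 ng/mL

11.3 ng/mL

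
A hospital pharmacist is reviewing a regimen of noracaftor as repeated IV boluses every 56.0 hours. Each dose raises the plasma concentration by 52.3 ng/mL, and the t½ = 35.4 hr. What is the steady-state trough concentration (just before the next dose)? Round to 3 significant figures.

k = ln 2 / 35.4 = 0.01958 hr⁻¹
Fraction remaining after one interval: e^(−kτ) = e^(−0.01958 × 56.0) = 0.3340
R = 1 / (1 − 0.3340) = 1.502
Css,max = 52.3 × 1.502 = 78.53 ng/mL
Css,min = Css,max × e^(−kτ) = 78.53 × 0.3340 ≈ 26.2 ng/mL

26.2 ng/mL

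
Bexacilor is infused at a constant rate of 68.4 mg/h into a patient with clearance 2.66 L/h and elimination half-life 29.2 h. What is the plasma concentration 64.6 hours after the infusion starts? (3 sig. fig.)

Css = rate / CL = 68.4 / 2.66 = 25.71 mg/L
k = ln 2 / 29.2 = 0.02374 h⁻¹
C(t) = Css (1 − e^(−kt)) = 25.71 × (1 − e^(−1.533)) = 25.71 × 0.7842 ≈ 20.2 mg/L

20.2 mg/L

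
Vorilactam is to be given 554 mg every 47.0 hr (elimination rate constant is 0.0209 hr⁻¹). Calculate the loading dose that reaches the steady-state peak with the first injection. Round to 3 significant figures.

886 mg

Accumulation ratio R = 1 / (1 − e^(−kτ)) = 1 / (1 − e^(−0.02090×47.0)) = 1 / (1 − 0.3744) = 1.599
Loading dose = maintenance dose × R = 554 × 1.599 ≈ 886 mg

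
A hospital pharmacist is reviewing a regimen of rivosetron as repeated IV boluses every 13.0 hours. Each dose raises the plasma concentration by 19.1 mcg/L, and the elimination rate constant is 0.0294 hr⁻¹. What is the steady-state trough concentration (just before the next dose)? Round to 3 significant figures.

41.0 mcg/L

Fraction remaining after one interval: e^(−kτ) = e^(−0.02940 × 13.0) = 0.6824
R = 1 / (1 − 0.6824) = 3.148
Css,max = 19.1 × 3.148 = 60.13 mcg/L
Css,min = Css,max × e^(−kτ) = 60.13 × 0.6824 ≈ 41.0 mcg/L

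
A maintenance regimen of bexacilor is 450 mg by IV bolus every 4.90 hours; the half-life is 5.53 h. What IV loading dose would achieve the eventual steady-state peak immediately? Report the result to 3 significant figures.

981 mg

k = ln 2 / 5.53 = 0.1253 h⁻¹
Accumulation ratio R = 1 / (1 − e^(−kτ)) = 1 / (1 − e^(−0.1253×4.90)) = 1 / (1 − 0.5411) = 2.179
Loading dose = maintenance dose × R = 450 × 2.179 ≈ 981 mg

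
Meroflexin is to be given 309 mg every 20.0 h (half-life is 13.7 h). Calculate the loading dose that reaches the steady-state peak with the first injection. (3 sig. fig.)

k = ln 2 / 13.7 = 0.05059 h⁻¹
Accumulation ratio R = 1 / (1 − e^(−kτ)) = 1 / (1 − e^(−0.05059×20.0)) = 1 / (1 − 0.3635) = 1.571
Loading dose = maintenance dose × R = 309 × 1.571 ≈ 485 mg

485 mg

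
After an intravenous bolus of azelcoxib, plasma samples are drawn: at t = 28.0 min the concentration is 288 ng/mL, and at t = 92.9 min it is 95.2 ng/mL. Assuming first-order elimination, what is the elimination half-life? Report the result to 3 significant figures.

k = ln(C₁/C₂) / (t₂ − t₁) = ln(288/95.2) / (92.9 − 28.0)
  = 1.107 / 64.90 = 0.01706 min⁻¹
t½ = ln 2 / k = ln 2 / 0.01706 ≈ 40.6 minutes

40.6 minutes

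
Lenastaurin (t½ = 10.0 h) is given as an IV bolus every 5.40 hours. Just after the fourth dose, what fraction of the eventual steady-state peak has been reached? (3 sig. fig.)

k = ln 2 / 10.0 = 0.06931 h⁻¹
f_n = 1 − e^(−nkτ) = 1 − e^(−4 × 0.06931 × 5.40) = 1 − e^(−1.497) = 1 − 0.2238 ≈ 0.776

0.776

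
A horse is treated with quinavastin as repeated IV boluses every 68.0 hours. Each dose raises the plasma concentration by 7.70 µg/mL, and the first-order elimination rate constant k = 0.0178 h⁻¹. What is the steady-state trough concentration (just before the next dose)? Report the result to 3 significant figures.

Fraction remaining after one interval: e^(−kτ) = e^(−0.01780 × 68.0) = 0.2981
R = 1 / (1 − 0.2981) = 1.425
Css,max = 7.70 × 1.425 = 10.97 µg/mL
Css,min = Css,max × e^(−kτ) = 10.97 × 0.2981 ≈ 3.27 µg/mL

3.27 µg/mL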